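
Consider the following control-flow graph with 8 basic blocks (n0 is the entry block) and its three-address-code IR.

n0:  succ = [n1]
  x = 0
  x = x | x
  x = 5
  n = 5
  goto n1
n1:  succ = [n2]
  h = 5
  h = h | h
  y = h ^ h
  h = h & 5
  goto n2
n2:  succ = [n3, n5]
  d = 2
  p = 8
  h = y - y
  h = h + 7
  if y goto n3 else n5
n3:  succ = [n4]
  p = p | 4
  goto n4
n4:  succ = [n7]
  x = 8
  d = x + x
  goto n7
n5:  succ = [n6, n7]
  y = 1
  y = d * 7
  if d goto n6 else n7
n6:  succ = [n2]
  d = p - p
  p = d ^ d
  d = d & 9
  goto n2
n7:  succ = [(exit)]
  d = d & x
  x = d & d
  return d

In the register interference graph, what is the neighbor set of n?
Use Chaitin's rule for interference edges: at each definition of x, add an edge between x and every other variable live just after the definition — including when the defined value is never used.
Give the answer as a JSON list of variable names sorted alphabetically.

Block summaries:
  n0: {n,x} / ∅
  n1: {h,y} / ∅
  n2: {d,h,p} / {y}
  n3: {p} / {p}
  n4: {d,x} / ∅
  n5: {y} / {d}
  n6: {d,p} / {p}
  n7: {d,x} / {d,x}

Liveness:
  n0: in=∅ out={x}
  n1: in={x} out={x,y}
  n2: in={x,y} out={d,p,x}
  n3: in={p} out=∅
  n4: in=∅ out={d,x}
  n5: in={d,p,x} out={d,p,x,y}
  n6: in={p,x,y} out={x,y}
  n7: in={d,x} out=∅

Interfere edges:
  d↔{h,p,x,y}
  h↔{d,p,x,y}
  n↔{x}
  p↔{d,h,x,y}
  x↔{d,h,n,p,y}
  y↔{d,h,p,x}

N(n) = ["x"]

Answer: ["x"]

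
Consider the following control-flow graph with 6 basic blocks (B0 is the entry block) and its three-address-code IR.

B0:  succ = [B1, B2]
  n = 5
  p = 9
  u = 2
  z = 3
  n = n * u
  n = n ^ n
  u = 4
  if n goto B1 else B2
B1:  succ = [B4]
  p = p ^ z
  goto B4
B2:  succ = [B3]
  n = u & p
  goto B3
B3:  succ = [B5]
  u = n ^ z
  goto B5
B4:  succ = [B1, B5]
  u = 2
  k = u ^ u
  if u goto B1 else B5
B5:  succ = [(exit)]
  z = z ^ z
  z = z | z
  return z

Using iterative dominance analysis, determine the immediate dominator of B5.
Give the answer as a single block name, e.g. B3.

idom tree: B1←B0 B2←B0 B3←B2 B4←B1 B5←B0
Dom∩ at merges:
  B1: preds {B0,B4}: {B0} ∩ {B0,B1,B4} = {B0}; idom=B0
  B5: preds {B3,B4}: {B0,B2,B3} ∩ {B0,B1,B4} = {B0}; idom=B0

idom(B5) = B0

Answer: B0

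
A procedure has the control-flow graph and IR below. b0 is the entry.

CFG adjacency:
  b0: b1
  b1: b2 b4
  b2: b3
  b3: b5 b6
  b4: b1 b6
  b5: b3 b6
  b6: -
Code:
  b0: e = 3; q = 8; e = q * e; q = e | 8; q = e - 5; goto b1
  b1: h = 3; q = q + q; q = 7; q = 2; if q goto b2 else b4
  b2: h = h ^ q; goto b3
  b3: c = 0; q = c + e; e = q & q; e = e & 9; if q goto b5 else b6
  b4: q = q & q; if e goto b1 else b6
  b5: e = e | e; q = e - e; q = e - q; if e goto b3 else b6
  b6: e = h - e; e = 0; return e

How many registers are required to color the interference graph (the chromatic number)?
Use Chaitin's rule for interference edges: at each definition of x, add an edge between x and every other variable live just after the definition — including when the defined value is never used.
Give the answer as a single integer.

def/use:
  b0: {e,q} / ∅
  b1: {h,q} / {q}
  b2: {h} / {h,q}
  b3: {c,e,q} / {e}
  b4: {q} / {e,q}
  b5: {e,q} / {e}
  b6: {e} / {e,h}

Live sets:
  live b0: ∅→{e,q}
  live b1: {e,q}→{e,h,q}
  live b2: {e,h,q}→{e,h}
  live b3: {e,h}→{e,h}
  live b4: {e,h,q}→{e,h,q}
  live b5: {e,h}→{e,h}
  live b6: {e,h}→∅

Interfere edges:
  c — {e,h}
  e — {c,h,q}
  h — {c,e,q}
  q — {e,h}

Chromatic number:
  {c,e,h} pairwise interfere (3-clique) ⇒ χ ≥ 3
  3-colouring: c0={e}  c1={h}  c2={c,q}
  χ = 3

Answer: 3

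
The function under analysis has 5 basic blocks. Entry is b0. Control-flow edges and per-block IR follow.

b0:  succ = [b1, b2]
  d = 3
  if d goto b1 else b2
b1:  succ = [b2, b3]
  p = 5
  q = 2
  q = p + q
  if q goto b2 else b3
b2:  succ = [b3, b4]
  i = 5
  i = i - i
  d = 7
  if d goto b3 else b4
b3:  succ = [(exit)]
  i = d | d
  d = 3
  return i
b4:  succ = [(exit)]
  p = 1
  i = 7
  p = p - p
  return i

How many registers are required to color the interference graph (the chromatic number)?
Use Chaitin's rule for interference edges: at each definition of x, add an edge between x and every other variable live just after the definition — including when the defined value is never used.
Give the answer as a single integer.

Block summaries:
  b0: {d} / ∅
  b1: {p,q} / ∅
  b2: {d,i} / ∅
  b3: {d,i} / {d}
  b4: {i,p} / ∅

Live sets:
  b0 li=∅ lo={d}
  b1 li={d} lo={d}
  b2 li=∅ lo={d}
  b3 li={d} lo=∅
  b4 li=∅ lo=∅

Conflict graph:
  d — {i,p,q}
  i — {d,p}
  p — {d,i,q}
  q — {d,p}

Registers:
  lower bound: {d,i,p} mutually conflict ⇒ χ ≥ 3
  3-colouring: R0={d}  R1={p}  R2={i,q}
  χ = 3

Answer: 3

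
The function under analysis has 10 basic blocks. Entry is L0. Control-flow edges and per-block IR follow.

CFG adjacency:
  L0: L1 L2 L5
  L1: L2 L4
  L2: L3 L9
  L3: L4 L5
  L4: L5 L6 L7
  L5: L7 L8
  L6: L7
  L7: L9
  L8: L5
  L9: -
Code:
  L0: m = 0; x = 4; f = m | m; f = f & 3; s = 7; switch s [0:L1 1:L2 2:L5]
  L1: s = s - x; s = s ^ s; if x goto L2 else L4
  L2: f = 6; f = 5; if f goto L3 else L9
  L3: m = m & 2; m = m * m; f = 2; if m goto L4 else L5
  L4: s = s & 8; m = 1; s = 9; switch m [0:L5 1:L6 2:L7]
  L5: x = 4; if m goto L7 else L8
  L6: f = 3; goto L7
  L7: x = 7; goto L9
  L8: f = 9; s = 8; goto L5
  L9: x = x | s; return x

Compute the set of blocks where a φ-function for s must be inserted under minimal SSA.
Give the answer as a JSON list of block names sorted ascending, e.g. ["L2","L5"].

idom tree: L1←L0 L2←L0 L3←L2 L4←L0 L5←L0 L6←L4 L7←L0 L8←L5 L9←L0
Join-block Dom:
  L2: preds {L0,L1}: {L0} ∩ {L0,L1} = {L0}; idom=L0
  L4: preds {L1,L3}: {L0,L1} ∩ {L0,L2,L3} = {L0}; idom=L0
  L5: preds {L0,L3,L4,L8}: {L0} ∩ {L0,L2,L3} ∩ {L0,L4} ∩ {L0,L5,L8} = {L0}; idom=L0
  L7: preds {L4,L5,L6}: {L0,L4} ∩ {L0,L5} ∩ {L0,L4,L6} = {L0}; idom=L0
  L9: preds {L2,L7}: {L0,L2} ∩ {L0,L7} = {L0}; idom=L0

DF derivation:
  L2←L0: walk · to L0
  L2←L1: walk L1 to L0
  L4←L1: walk L1 to L0
  L4←L3: walk L3→L2 to L0
  L5←L0: walk · to L0
  L5←L3: walk L3→L2 to L0
  L5←L4: walk L4 to L0
  L5←L8: walk L8→L5 to L0
  L7←L4: walk L4 to L0
  L7←L5: walk L5 to L0
  L7←L6: walk L6→L4 to L0
  L9←L2: walk L2 to L0
  L9←L7: walk L7 to L0
  L0: DF=∅
  L1: DF={L2,L4}
  L2: DF={L4,L5,L9}
  L3: DF={L4,L5}
  L4: DF={L5,L7}
  L5: DF={L5,L7}
  L6: DF={L7}
  L7: DF={L9}
  L8: DF={L5}
  L9: DF=∅

φ for s: defs {L0,L1,L4,L8}
  DF⁺ = {L2,L4,L5,L7,L9}

Answer: ["L2", "L4", "L5", "L7", "L9"]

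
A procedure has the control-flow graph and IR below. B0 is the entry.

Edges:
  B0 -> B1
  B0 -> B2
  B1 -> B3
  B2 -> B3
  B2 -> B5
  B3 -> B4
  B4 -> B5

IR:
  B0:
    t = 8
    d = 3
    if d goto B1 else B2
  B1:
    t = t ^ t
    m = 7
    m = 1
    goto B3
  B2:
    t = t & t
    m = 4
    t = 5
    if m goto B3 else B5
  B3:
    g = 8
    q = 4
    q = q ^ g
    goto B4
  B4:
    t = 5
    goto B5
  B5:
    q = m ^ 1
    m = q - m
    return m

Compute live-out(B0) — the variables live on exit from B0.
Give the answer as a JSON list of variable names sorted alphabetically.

def/use:
  B0: def={d,t} ue=∅
  B1: def={m,t} ue={t}
  B2: def={m,t} ue={t}
  B3: def={g,q} ue=∅
  B4: def={t} ue=∅
  B5: def={m,q} ue={m}

Backward fixpoint:
  B0: in=∅ out={t}
  B1: in={t} out={m}
  B2: in={t} out={m}
  B3: in={m} out={m}
  B4: in={m} out={m}
  B5: in={m} out=∅

live-out(B0) = ["t"]

Answer: ["t"]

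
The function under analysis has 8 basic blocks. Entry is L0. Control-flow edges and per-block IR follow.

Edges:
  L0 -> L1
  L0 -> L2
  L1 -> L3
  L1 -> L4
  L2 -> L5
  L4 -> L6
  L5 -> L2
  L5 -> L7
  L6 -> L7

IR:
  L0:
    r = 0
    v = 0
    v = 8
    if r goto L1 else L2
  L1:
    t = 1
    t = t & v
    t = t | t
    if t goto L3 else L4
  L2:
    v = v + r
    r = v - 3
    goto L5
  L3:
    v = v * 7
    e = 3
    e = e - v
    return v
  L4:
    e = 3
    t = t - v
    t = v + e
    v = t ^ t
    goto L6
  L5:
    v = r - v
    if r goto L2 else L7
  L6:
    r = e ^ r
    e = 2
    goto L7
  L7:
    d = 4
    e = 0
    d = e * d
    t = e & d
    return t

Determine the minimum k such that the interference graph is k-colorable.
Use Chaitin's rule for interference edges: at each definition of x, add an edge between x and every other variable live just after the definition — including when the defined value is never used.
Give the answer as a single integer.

Block summaries:
  L0: {r,v} / ∅
  L1: {t} / {v}
  L2: {r,v} / {r,v}
  L3: {e,v} / {v}
  L4: {e,t,v} / {t,v}
  L5: {v} / {r,v}
  L6: {e,r} / {e,r}
  L7: {d,e,t} / ∅

Live sets:
  L0 li=∅ lo={r,v}
  L1 li={r,v} lo={r,t,v}
  L2 li={r,v} lo={r,v}
  L3 li={v} lo=∅
  L4 li={r,t,v} lo={e,r}
  L5 li={r,v} lo={r,v}
  L6 li={e,r} lo=∅
  L7 li=∅ lo=∅

Interference:
  d↔{e}
  e↔{d,r,t,v}
  r↔{e,t,v}
  t↔{e,r,v}
  v↔{e,r,t}

Chromatic number:
  clique {e,r,t,v} ⇒ need ≥ 4
  assign d→R1 e→R0 r→R1 t→R2 v→R3 — no edge inside a register ⇒ χ ≤ 4
  χ = 4

Answer: 4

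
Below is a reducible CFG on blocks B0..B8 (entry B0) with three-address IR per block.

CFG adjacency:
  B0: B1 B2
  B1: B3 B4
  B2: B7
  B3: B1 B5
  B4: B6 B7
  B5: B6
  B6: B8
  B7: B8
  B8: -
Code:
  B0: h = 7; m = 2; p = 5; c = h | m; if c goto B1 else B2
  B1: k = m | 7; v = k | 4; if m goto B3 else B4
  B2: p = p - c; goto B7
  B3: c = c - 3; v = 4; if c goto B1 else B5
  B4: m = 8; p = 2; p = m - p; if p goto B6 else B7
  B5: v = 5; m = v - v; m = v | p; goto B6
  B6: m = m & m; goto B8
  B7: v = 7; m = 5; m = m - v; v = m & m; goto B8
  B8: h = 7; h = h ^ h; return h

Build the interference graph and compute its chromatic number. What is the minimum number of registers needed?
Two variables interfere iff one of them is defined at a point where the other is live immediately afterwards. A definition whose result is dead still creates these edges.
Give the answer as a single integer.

Block summaries:
  B0 def {c,h,m,p} use ∅
  B1 def {k,v} use {m}
  B2 def {p} use {c,p}
  B3 def {c,v} use {c}
  B4 def {m,p} use ∅
  B5 def {m,v} use {p}
  B6 def {m} use {m}
  B7 def {m,v} use ∅
  B8 def {h} use ∅

Liveness:
  live B0: ∅→{c,m,p}
  live B1: {c,m,p}→{c,m,p}
  live B2: {c,p}→∅
  live B3: {c,m,p}→{c,m,p}
  live B4: ∅→{m}
  live B5: {p}→{m}
  live B6: {m}→∅
  live B7: ∅→∅
  live B8: ∅→∅

Conflict graph:
  c: {k,m,p,v}
  h: {m,p}
  k: {c,m,p}
  m: {c,h,k,p,v}
  p: {c,h,k,m,v}
  v: {c,m,p}

Registers:
  lower bound: {c,k,m,p} mutually conflict ⇒ χ ≥ 4
  4-colouring: r0={m}  r1={p}  r2={c,h}  r3={k,v}
  χ = 4

Answer: 4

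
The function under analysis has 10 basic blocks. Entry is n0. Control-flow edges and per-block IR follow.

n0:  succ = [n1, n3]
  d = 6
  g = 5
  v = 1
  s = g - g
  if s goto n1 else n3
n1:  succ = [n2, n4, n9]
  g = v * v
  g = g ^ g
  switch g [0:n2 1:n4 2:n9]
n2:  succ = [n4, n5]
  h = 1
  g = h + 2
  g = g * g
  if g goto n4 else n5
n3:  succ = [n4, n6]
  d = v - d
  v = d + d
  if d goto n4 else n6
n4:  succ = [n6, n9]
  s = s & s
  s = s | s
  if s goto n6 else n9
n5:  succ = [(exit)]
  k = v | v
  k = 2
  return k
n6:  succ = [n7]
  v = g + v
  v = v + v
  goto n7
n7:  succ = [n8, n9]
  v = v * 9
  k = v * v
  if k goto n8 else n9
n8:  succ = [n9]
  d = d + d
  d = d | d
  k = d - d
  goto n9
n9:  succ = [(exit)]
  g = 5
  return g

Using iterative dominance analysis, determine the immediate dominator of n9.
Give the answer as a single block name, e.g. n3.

idom tree: n1←n0 n2←n1 n3←n0 n4←n0 n5←n2 n6←n0 n7←n6 n8←n7 n9←n0
Join-block Dom:
  n4: preds {n1,n2,n3}: {n0,n1} ∩ {n0,n1,n2} ∩ {n0,n3} = {n0}; idom=n0
  n6: preds {n3,n4}: {n0,n3} ∩ {n0,n4} = {n0}; idom=n0
  n9: preds {n1,n4,n7,n8}: {n0,n1} ∩ {n0,n4} ∩ {n0,n6,n7} ∩ {n0,n6,n7,n8} = {n0}; idom=n0

idom(n9) = n0

Answer: n0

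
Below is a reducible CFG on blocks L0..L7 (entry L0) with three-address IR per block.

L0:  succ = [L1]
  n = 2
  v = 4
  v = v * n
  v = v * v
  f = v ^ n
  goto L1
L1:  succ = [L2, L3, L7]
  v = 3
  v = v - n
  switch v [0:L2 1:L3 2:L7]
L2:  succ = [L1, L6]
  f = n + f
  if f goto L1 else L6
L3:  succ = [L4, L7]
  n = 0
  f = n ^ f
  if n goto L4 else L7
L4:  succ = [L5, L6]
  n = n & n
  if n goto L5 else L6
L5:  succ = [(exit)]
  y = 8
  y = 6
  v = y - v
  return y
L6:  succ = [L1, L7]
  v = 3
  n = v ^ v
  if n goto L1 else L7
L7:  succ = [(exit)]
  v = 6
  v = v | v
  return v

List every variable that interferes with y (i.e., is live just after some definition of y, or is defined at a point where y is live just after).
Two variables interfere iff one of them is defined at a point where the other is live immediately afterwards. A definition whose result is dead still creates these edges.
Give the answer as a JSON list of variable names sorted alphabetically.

Block summaries:
  L0: def={f,n,v} ue=∅
  L1: def={v} ue={n}
  L2: def={f} ue={f,n}
  L3: def={f,n} ue={f}
  L4: def={n} ue={n}
  L5: def={v,y} ue={v}
  L6: def={n,v} ue=∅
  L7: def={v} ue=∅

Backward fixpoint:
  L0 li=∅ lo={f,n}
  L1 li={f,n} lo={f,n,v}
  L2 li={f,n} lo={f,n}
  L3 li={f,v} lo={f,n,v}
  L4 li={f,n,v} lo={f,v}
  L5 li={v} lo=∅
  L6 li={f} lo={f,n}
  L7 li=∅ lo=∅

Interference:
  f — {n,v}
  n — {f,v}
  v — {f,n,y}
  y — {v}

N(y) = ["v"]

Answer: ["v"]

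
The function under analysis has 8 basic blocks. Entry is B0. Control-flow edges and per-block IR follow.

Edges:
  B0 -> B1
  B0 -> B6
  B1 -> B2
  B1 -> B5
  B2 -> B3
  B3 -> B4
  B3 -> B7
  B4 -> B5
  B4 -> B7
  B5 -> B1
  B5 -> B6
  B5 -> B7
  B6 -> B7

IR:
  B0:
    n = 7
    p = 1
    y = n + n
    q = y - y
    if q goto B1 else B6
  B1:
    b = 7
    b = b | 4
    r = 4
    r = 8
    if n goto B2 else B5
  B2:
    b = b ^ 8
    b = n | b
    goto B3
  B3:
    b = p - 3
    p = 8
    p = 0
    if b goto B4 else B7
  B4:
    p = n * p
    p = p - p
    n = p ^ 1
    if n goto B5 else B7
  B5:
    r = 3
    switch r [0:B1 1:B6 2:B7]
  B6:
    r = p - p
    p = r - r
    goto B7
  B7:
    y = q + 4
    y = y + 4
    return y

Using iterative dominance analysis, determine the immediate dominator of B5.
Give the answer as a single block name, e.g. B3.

Answer: B1

Working:
idom tree: B1←B0 B2←B1 B3←B2 B4←B3 B5←B1 B6←B0 B7←B0
Dom at joins:
  B1: preds {B0,B5}: {B0} ∩ {B0,B1,B5} = {B0}; idom=B0
  B5: preds {B1,B4}: {B0,B1} ∩ {B0,B1,B2,B3,B4} = {B0,B1}; idom=B1
  B6: preds {B0,B5}: {B0} ∩ {B0,B1,B5} = {B0}; idom=B0
  B7: preds {B3,B4,B5,B6}: {B0,B1,B2,B3} ∩ {B0,B1,B2,B3,B4} ∩ {B0,B1,B5} ∩ {B0,B6} = {B0}; idom=B0

idom(B5) = B1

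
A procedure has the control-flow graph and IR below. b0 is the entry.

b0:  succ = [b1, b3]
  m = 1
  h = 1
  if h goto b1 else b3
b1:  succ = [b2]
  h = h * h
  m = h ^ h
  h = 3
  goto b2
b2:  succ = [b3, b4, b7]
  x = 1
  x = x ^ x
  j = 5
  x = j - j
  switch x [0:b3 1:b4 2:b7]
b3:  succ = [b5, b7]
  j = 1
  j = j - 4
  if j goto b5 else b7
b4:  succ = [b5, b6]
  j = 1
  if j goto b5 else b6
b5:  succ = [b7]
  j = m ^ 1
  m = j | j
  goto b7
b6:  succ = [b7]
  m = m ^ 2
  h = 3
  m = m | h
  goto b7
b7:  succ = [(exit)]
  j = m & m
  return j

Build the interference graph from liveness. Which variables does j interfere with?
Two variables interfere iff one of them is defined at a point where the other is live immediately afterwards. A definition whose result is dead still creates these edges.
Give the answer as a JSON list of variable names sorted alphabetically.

Answer: ["m"]

Analysis:
def/use:
  b0: {h,m} / ∅
  b1: {h,m} / {h}
  b2: {j,x} / ∅
  b3: {j} / ∅
  b4: {j} / ∅
  b5: {j,m} / {m}
  b6: {h,m} / {m}
  b7: {j} / {m}

Liveness:
  b0 li=∅ lo={h,m}
  b1 li={h} lo={m}
  b2 li={m} lo={m}
  b3 li={m} lo={m}
  b4 li={m} lo={m}
  b5 li={m} lo={m}
  b6 li={m} lo={m}
  b7 li={m} lo=∅

Conflict graph:
  h — {m}
  j — {m}
  m — {h,j,x}
  x — {m}

N(j) = ["m"]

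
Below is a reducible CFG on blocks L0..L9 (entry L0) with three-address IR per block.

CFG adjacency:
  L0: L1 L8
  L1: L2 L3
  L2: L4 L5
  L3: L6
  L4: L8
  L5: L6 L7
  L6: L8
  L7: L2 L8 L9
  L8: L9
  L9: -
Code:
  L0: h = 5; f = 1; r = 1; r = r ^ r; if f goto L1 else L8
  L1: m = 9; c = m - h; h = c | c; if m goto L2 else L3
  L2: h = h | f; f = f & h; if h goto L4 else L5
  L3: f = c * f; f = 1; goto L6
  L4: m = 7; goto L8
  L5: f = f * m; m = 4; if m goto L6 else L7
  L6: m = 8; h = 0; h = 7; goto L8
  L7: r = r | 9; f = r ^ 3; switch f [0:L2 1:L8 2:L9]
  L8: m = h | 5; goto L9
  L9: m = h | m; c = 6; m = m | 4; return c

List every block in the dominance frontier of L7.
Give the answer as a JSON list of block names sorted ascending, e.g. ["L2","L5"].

Answer: ["L2", "L8", "L9"]

Derivation:
idom tree: L1←L0 L2←L1 L3←L1 L4←L2 L5←L2 L6←L1 L7←L5 L8←L0 L9←L0
Dom∩ at merges:
  L2: preds {L1,L7}: {L0,L1} ∩ {L0,L1,L2,L5,L7} = {L0,L1}; idom=L1
  L6: preds {L3,L5}: {L0,L1,L3} ∩ {L0,L1,L2,L5} = {L0,L1}; idom=L1
  L8: preds {L0,L4,L6,L7}: {L0} ∩ {L0,L1,L2,L4} ∩ {L0,L1,L6} ∩ {L0,L1,L2,L5,L7} = {L0}; idom=L0
  L9: preds {L7,L8}: {L0,L1,L2,L5,L7} ∩ {L0,L8} = {L0}; idom=L0

DF derivation:
  join L2 pred L1: · stop@L1
  join L2 pred L7: L7→L5→L2 stop@L1
  join L6 pred L3: L3 stop@L1
  join L6 pred L5: L5→L2 stop@L1
  join L8 pred L0: · stop@L0
  join L8 pred L4: L4→L2→L1 stop@L0
  join L8 pred L6: L6→L1 stop@L0
  join L8 pred L7: L7→L5→L2→L1 stop@L0
  join L9 pred L7: L7→L5→L2→L1 stop@L0
  join L9 pred L8: L8 stop@L0
  DF(L0)=∅
  DF(L1)={L8,L9}
  DF(L2)={L2,L6,L8,L9}
  DF(L3)={L6}
  DF(L4)={L8}
  DF(L5)={L2,L6,L8,L9}
  DF(L6)={L8}
  DF(L7)={L2,L8,L9}
  DF(L8)={L9}
  DF(L9)=∅

DF(L7) = ["L2", "L8", "L9"]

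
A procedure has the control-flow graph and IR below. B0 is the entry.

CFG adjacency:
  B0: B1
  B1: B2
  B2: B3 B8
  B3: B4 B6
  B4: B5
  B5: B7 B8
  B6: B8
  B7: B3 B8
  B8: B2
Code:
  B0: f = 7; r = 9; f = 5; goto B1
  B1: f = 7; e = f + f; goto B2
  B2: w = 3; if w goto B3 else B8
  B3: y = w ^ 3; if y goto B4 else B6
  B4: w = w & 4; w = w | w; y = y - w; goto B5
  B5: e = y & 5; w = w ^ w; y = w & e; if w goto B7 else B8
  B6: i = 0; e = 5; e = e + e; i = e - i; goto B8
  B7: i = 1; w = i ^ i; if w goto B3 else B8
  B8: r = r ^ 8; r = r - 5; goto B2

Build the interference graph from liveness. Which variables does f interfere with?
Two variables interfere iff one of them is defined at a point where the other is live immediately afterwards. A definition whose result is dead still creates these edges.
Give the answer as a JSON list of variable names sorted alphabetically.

Block summaries:
  B0 def {f,r} use ∅
  B1 def {e,f} use ∅
  B2 def {w} use ∅
  B3 def {y} use {w}
  B4 def {w,y} use {w,y}
  B5 def {e,w,y} use {w,y}
  B6 def {e,i} use ∅
  B7 def {i,w} use ∅
  B8 def {r} use {r}

Liveness:
  live B0: ∅→{r}
  live B1: {r}→{r}
  live B2: {r}→{r,w}
  live B3: {r,w}→{r,w,y}
  live B4: {r,w,y}→{r,w,y}
  live B5: {r,w,y}→{r}
  live B6: {r}→{r}
  live B7: {r}→{r,w}
  live B8: {r}→{r}

Conflict graph:
  e: {i,r,w}
  f: {r}
  i: {e,r}
  r: {e,f,i,w,y}
  w: {e,r,y}
  y: {r,w}

N(f) = ["r"]

Answer: ["r"]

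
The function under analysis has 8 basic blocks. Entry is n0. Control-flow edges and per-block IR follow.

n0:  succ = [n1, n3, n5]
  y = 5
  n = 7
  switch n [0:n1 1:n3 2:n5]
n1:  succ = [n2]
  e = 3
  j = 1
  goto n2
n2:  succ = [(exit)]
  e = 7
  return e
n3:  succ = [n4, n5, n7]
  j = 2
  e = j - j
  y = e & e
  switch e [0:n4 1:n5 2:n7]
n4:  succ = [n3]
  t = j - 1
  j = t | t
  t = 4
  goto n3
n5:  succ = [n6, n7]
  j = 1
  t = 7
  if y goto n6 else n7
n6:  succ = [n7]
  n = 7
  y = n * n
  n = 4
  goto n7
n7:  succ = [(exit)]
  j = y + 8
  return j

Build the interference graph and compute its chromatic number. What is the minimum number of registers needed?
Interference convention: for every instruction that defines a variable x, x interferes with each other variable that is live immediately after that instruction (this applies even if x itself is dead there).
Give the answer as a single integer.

Answer: 3

Analysis:
Per-block:
  n0 def {n,y} use ∅
  n1 def {e,j} use ∅
  n2 def {e} use ∅
  n3 def {e,j,y} use ∅
  n4 def {j,t} use {j}
  n5 def {j,t} use {y}
  n6 def {n,y} use ∅
  n7 def {j} use {y}

Live sets:
  n0: in=∅ out={y}
  n1: in=∅ out=∅
  n2: in=∅ out=∅
  n3: in=∅ out={j,y}
  n4: in={j} out=∅
  n5: in={y} out={y}
  n6: in=∅ out={y}
  n7: in={y} out=∅

Interference:
  e↔{j,y}
  j↔{e,y}
  n↔{y}
  t↔{y}
  y↔{e,j,n,t}

Registers:
  {e,j,y} pairwise interfere (3-clique) ⇒ χ ≥ 3
  assign e→r1 j→r2 n→r1 t→r1 y→r0 — no edge inside a register ⇒ χ ≤ 3
  χ = 3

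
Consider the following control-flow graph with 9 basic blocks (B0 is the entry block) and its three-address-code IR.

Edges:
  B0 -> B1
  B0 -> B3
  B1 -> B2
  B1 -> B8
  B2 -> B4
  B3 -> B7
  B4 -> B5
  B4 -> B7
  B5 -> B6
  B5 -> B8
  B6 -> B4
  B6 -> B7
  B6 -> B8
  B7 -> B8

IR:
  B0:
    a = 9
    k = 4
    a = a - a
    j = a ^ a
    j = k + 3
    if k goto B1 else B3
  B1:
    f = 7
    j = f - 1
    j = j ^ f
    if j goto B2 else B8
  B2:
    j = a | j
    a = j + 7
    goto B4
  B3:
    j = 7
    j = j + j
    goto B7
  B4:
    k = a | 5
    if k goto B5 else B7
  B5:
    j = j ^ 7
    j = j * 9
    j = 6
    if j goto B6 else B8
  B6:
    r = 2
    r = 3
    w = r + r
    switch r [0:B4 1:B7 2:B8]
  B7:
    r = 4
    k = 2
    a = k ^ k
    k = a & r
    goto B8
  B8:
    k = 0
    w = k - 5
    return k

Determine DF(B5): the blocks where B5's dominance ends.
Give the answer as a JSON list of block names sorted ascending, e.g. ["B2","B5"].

Answer: ["B4", "B7", "B8"]

Analysis:
idom tree: B1←B0 B2←B1 B3←B0 B4←B2 B5←B4 B6←B5 B7←B0 B8←B0
Join-block Dom:
  B4: preds {B2,B6}: {B0,B1,B2} ∩ {B0,B1,B2,B4,B5,B6} = {B0,B1,B2}; idom=B2
  B7: preds {B3,B4,B6}: {B0,B3} ∩ {B0,B1,B2,B4} ∩ {B0,B1,B2,B4,B5,B6} = {B0}; idom=B0
  B8: preds {B1,B5,B6,B7}: {B0,B1} ∩ {B0,B1,B2,B4,B5} ∩ {B0,B1,B2,B4,B5,B6} ∩ {B0,B7} = {B0}; idom=B0

DF derivation:
  join B4 pred B2: · stop@B2
  join B4 pred B6: B6→B5→B4 stop@B2
  join B7 pred B3: B3 stop@B0
  join B7 pred B4: B4→B2→B1 stop@B0
  join B7 pred B6: B6→B5→B4→B2→B1 stop@B0
  join B8 pred B1: B1 stop@B0
  join B8 pred B5: B5→B4→B2→B1 stop@B0
  join B8 pred B6: B6→B5→B4→B2→B1 stop@B0
  join B8 pred B7: B7 stop@B0
  B0: DF=∅
  B1: DF={B7,B8}
  B2: DF={B7,B8}
  B3: DF={B7}
  B4: DF={B4,B7,B8}
  B5: DF={B4,B7,B8}
  B6: DF={B4,B7,B8}
  B7: DF={B8}
  B8: DF=∅

DF(B5) = ["B4", "B7", "B8"]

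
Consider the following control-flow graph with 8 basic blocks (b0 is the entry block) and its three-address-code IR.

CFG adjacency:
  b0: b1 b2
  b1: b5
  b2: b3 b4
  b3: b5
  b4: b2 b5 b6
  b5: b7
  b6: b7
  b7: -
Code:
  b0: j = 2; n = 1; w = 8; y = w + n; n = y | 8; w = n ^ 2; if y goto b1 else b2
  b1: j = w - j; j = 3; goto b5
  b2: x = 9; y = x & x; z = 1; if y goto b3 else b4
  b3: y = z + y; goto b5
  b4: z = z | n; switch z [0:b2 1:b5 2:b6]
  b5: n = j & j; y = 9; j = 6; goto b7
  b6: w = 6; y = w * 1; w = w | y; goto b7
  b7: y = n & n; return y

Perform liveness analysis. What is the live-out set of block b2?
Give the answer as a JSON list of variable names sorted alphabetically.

Answer: ["j", "n", "y", "z"]

Analysis:
def/use:
  b0: {j,n,w,y} / ∅
  b1: {j} / {j,w}
  b2: {x,y,z} / ∅
  b3: {y} / {y,z}
  b4: {z} / {n,z}
  b5: {j,n,y} / {j}
  b6: {w,y} / ∅
  b7: {y} / {n}

Liveness:
  b0 li=∅ lo={j,n,w}
  b1 li={j,w} lo={j}
  b2 li={j,n} lo={j,n,y,z}
  b3 li={j,y,z} lo={j}
  b4 li={j,n,z} lo={j,n}
  b5 li={j} lo={n}
  b6 li={n} lo={n}
  b7 li={n} lo=∅

live-out(b2) = ["j", "n", "y", "z"]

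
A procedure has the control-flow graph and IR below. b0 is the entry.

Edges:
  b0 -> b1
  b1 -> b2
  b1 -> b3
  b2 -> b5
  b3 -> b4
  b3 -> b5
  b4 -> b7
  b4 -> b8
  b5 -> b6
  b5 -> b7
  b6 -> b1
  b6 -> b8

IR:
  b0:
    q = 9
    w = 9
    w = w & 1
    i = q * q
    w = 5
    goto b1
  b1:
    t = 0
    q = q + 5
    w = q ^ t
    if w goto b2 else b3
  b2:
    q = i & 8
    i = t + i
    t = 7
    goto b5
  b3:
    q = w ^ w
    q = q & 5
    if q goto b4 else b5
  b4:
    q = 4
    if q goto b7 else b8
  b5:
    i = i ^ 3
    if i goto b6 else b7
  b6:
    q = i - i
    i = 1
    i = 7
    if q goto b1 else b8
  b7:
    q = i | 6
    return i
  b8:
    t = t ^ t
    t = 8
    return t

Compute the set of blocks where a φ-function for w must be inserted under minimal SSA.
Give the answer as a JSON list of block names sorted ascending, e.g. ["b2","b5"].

idom tree: b1←b0 b2←b1 b3←b1 b4←b3 b5←b1 b6←b5 b7←b1 b8←b1
Dom∩ at merges:
  b1: preds {b0,b6}: {b0} ∩ {b0,b1,b5,b6} = {b0}; idom=b0
  b5: preds {b2,b3}: {b0,b1,b2} ∩ {b0,b1,b3} = {b0,b1}; idom=b1
  b7: preds {b4,b5}: {b0,b1,b3,b4} ∩ {b0,b1,b5} = {b0,b1}; idom=b1
  b8: preds {b4,b6}: {b0,b1,b3,b4} ∩ {b0,b1,b5,b6} = {b0,b1}; idom=b1

DF derivation:
  join b1 pred b0: · stop@b0
  join b1 pred b6: b6→b5→b1 stop@b0
  join b5 pred b2: b2 stop@b1
  join b5 pred b3: b3 stop@b1
  join b7 pred b4: b4→b3 stop@b1
  join b7 pred b5: b5 stop@b1
  join b8 pred b4: b4→b3 stop@b1
  join b8 pred b6: b6→b5 stop@b1
  b0: DF=∅
  b1: DF={b1}
  b2: DF={b5}
  b3: DF={b5,b7,b8}
  b4: DF={b7,b8}
  b5: DF={b1,b7,b8}
  b6: DF={b1,b8}
  b7: DF=∅
  b8: DF=∅

φ for w: defs {b0,b1}
  DF⁺ = {b1}

Answer: ["b1"]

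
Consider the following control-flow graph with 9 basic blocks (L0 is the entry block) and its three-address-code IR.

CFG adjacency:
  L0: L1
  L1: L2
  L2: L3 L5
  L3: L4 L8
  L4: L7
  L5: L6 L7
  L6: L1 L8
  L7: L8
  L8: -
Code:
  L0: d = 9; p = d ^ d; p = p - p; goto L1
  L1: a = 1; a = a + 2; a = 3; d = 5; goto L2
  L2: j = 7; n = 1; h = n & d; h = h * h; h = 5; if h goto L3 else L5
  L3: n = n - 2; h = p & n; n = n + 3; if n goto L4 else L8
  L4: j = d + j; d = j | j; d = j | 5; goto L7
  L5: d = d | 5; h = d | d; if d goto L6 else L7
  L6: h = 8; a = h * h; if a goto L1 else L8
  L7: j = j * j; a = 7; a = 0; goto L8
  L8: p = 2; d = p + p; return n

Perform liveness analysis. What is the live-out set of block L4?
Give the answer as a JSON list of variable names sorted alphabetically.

Answer: ["j", "n"]

Derivation:
Per-block:
  L0: def={d,p} ue=∅
  L1: def={a,d} ue=∅
  L2: def={h,j,n} ue={d}
  L3: def={h,n} ue={n,p}
  L4: def={d,j} ue={d,j}
  L5: def={d,h} ue={d}
  L6: def={a,h} ue=∅
  L7: def={a,j} ue={j}
  L8: def={d,p} ue={n}

Liveness:
  L0 li=∅ lo={p}
  L1 li={p} lo={d,p}
  L2 li={d,p} lo={d,j,n,p}
  L3 li={d,j,n,p} lo={d,j,n}
  L4 li={d,j,n} lo={j,n}
  L5 li={d,j,n,p} lo={j,n,p}
  L6 li={n,p} lo={n,p}
  L7 li={j,n} lo={n}
  L8 li={n} lo=∅

live-out(L4) = ["j", "n"]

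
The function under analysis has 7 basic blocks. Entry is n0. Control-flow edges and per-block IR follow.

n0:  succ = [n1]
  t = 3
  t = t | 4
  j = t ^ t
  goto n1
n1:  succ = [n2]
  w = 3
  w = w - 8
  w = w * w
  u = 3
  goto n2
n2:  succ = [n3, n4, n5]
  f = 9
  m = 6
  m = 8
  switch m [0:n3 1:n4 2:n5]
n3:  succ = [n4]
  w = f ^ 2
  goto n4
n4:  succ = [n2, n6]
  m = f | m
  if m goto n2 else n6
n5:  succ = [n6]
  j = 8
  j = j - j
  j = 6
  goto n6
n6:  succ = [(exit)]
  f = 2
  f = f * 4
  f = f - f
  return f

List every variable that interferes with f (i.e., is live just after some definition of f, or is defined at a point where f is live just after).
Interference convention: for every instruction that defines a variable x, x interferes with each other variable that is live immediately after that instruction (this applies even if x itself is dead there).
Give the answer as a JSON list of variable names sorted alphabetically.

Answer: ["m", "w"]

Working:
def/use:
  n0: def={j,t} ue=∅
  n1: def={u,w} ue=∅
  n2: def={f,m} ue=∅
  n3: def={w} ue={f}
  n4: def={m} ue={f,m}
  n5: def={j} ue=∅
  n6: def={f} ue=∅

Backward fixpoint:
  n0: in=∅ out=∅
  n1: in=∅ out=∅
  n2: in=∅ out={f,m}
  n3: in={f,m} out={f,m}
  n4: in={f,m} out=∅
  n5: in=∅ out=∅
  n6: in=∅ out=∅

Interfere edges:
  f↔{m,w}
  j↔∅
  m↔{f,w}
  t↔∅
  u↔∅
  w↔{f,m}

N(f) = ["m", "w"]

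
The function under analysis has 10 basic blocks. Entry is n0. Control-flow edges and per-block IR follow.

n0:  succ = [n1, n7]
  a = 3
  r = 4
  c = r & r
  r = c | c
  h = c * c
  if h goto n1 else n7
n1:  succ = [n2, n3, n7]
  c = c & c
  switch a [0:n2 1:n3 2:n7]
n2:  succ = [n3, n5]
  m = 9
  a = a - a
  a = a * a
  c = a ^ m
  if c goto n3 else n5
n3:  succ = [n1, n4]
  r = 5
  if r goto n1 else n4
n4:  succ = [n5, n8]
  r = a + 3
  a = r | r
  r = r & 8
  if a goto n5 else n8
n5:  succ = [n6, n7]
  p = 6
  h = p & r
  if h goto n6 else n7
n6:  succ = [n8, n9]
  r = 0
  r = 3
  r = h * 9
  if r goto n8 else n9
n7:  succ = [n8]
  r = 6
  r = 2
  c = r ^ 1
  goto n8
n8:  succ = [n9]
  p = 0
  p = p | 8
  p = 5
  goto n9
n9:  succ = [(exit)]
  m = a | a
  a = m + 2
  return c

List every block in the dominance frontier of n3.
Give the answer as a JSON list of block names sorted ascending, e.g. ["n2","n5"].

Answer: ["n1", "n5", "n8"]

Analysis:
idom tree: n1←n0 n2←n1 n3←n1 n4←n3 n5←n1 n6←n5 n7←n0 n8←n0 n9←n0
Dom at joins:
  n1: preds {n0,n3}: {n0} ∩ {n0,n1,n3} = {n0}; idom=n0
  n3: preds {n1,n2}: {n0,n1} ∩ {n0,n1,n2} = {n0,n1}; idom=n1
  n5: preds {n2,n4}: {n0,n1,n2} ∩ {n0,n1,n3,n4} = {n0,n1}; idom=n1
  n7: preds {n0,n1,n5}: {n0} ∩ {n0,n1} ∩ {n0,n1,n5} = {n0}; idom=n0
  n8: preds {n4,n6,n7}: {n0,n1,n3,n4} ∩ {n0,n1,n5,n6} ∩ {n0,n7} = {n0}; idom=n0
  n9: preds {n6,n8}: {n0,n1,n5,n6} ∩ {n0,n8} = {n0}; idom=n0

Frontier:
  n1←n0: walk · to n0
  n1←n3: walk n3→n1 to n0
  n3←n1: walk · to n1
  n3←n2: walk n2 to n1
  n5←n2: walk n2 to n1
  n5←n4: walk n4→n3 to n1
  n7←n0: walk · to n0
  n7←n1: walk n1 to n0
  n7←n5: walk n5→n1 to n0
  n8←n4: walk n4→n3→n1 to n0
  n8←n6: walk n6→n5→n1 to n0
  n8←n7: walk n7 to n0
  n9←n6: walk n6→n5→n1 to n0
  n9←n8: walk n8 to n0
  n0 → ∅
  n1 → {n1,n7,n8,n9}
  n2 → {n3,n5}
  n3 → {n1,n5,n8}
  n4 → {n5,n8}
  n5 → {n7,n8,n9}
  n6 → {n8,n9}
  n7 → {n8}
  n8 → {n9}
  n9 → ∅

DF(n3) = ["n1", "n5", "n8"]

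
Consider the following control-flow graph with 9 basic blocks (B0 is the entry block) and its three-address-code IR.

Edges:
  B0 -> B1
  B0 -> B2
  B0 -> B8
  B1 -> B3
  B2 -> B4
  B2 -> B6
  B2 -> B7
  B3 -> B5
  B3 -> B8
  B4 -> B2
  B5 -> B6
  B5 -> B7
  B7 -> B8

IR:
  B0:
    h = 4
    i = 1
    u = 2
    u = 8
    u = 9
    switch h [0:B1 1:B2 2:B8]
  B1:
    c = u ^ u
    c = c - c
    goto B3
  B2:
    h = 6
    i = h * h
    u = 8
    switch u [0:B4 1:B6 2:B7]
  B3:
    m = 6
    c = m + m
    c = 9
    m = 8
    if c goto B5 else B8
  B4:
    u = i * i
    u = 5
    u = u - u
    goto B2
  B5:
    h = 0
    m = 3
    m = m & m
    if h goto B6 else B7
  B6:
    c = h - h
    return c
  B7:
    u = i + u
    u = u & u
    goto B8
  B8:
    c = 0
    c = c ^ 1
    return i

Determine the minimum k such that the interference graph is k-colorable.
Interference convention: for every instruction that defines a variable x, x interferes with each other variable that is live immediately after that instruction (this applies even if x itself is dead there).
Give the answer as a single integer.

def/use:
  B0: {h,i,u} / ∅
  B1: {c} / {u}
  B2: {h,i,u} / ∅
  B3: {c,m} / ∅
  B4: {u} / {i}
  B5: {h,m} / ∅
  B6: {c} / {h}
  B7: {u} / {i,u}
  B8: {c} / {i}

Live sets:
  B0 li=∅ lo={i,u}
  B1 li={i,u} lo={i,u}
  B2 li=∅ lo={h,i,u}
  B3 li={i,u} lo={i,u}
  B4 li={i} lo=∅
  B5 li={i,u} lo={h,i,u}
  B6 li={h} lo=∅
  B7 li={i,u} lo={i}
  B8 li={i} lo=∅

Interfere edges:
  c — {i,m,u}
  h — {i,m,u}
  i — {c,h,m,u}
  m — {c,h,i,u}
  u — {c,h,i,m}

Colouring:
  {c,i,m,u} pairwise interfere (4-clique) ⇒ χ ≥ 4
  4-colouring: r0={i}  r1={m}  r2={u}  r3={c,h}
  χ = 4

Answer: 4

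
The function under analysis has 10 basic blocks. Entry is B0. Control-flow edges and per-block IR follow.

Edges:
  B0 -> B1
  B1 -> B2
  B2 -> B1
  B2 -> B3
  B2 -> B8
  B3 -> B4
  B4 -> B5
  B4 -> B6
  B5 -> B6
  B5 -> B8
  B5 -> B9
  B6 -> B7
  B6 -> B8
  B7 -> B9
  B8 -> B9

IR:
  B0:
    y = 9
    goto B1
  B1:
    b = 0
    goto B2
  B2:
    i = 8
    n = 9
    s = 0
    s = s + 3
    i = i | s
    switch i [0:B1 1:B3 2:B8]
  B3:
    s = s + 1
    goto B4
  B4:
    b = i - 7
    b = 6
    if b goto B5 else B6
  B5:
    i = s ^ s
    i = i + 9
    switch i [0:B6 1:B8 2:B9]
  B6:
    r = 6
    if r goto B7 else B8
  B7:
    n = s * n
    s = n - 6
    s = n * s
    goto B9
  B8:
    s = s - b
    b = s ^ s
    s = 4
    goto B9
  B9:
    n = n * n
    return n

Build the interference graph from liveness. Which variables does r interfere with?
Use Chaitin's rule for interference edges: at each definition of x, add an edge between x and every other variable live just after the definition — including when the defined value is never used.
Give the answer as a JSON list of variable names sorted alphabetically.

Per-block:
  B0: def={y} ue=∅
  B1: def={b} ue=∅
  B2: def={i,n,s} ue=∅
  B3: def={s} ue={s}
  B4: def={b} ue={i}
  B5: def={i} ue={s}
  B6: def={r} ue=∅
  B7: def={n,s} ue={n,s}
  B8: def={b,s} ue={b,s}
  B9: def={n} ue={n}

Backward fixpoint:
  B0 li=∅ lo=∅
  B1 li=∅ lo={b}
  B2 li={b} lo={b,i,n,s}
  B3 li={i,n,s} lo={i,n,s}
  B4 li={i,n,s} lo={b,n,s}
  B5 li={b,n,s} lo={b,n,s}
  B6 li={b,n,s} lo={b,n,s}
  B7 li={n,s} lo={n}
  B8 li={b,n,s} lo={n}
  B9 li={n} lo=∅

Interference:
  b: {i,n,r,s}
  i: {b,n,s}
  n: {b,i,r,s}
  r: {b,n,s}
  s: {b,i,n,r}
  y: ∅

N(r) = ["b", "n", "s"]

Answer: ["b", "n", "s"]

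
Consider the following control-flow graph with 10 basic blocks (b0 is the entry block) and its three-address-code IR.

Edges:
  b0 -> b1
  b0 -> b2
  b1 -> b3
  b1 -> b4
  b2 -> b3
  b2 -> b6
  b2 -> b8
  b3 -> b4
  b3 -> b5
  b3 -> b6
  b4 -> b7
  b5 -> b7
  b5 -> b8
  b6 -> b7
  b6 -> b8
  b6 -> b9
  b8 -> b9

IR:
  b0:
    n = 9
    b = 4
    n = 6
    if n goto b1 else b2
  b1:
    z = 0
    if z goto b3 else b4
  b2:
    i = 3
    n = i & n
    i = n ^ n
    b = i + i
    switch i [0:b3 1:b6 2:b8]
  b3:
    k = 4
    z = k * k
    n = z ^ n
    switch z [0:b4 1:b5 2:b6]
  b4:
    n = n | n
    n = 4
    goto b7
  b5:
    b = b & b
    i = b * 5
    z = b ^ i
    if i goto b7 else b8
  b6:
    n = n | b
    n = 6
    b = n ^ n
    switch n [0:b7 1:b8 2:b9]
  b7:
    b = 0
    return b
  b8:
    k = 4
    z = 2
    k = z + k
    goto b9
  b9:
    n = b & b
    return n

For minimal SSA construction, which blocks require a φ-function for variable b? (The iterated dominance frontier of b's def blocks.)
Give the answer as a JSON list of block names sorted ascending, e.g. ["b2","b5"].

idom tree: b1←b0 b2←b0 b3←b0 b4←b0 b5←b3 b6←b0 b7←b0 b8←b0 b9←b0
Join-block Dom:
  b3: preds {b1,b2}: {b0,b1} ∩ {b0,b2} = {b0}; idom=b0
  b4: preds {b1,b3}: {b0,b1} ∩ {b0,b3} = {b0}; idom=b0
  b6: preds {b2,b3}: {b0,b2} ∩ {b0,b3} = {b0}; idom=b0
  b7: preds {b4,b5,b6}: {b0,b4} ∩ {b0,b3,b5} ∩ {b0,b6} = {b0}; idom=b0
  b8: preds {b2,b5,b6}: {b0,b2} ∩ {b0,b3,b5} ∩ {b0,b6} = {b0}; idom=b0
  b9: preds {b6,b8}: {b0,b6} ∩ {b0,b8} = {b0}; idom=b0

DF derivation:
  join b3 pred b1: b1 stop@b0
  join b3 pred b2: b2 stop@b0
  join b4 pred b1: b1 stop@b0
  join b4 pred b3: b3 stop@b0
  join b6 pred b2: b2 stop@b0
  join b6 pred b3: b3 stop@b0
  join b7 pred b4: b4 stop@b0
  join b7 pred b5: b5→b3 stop@b0
  join b7 pred b6: b6 stop@b0
  join b8 pred b2: b2 stop@b0
  join b8 pred b5: b5→b3 stop@b0
  join b8 pred b6: b6 stop@b0
  join b9 pred b6: b6 stop@b0
  join b9 pred b8: b8 stop@b0
  b0 → ∅
  b1 → {b3,b4}
  b2 → {b3,b6,b8}
  b3 → {b4,b6,b7,b8}
  b4 → {b7}
  b5 → {b7,b8}
  b6 → {b7,b8,b9}
  b7 → ∅
  b8 → {b9}
  b9 → ∅

φ for b: defs {b0,b2,b5,b6,b7}
  DF⁺ = {b3,b4,b6,b7,b8,b9}

Answer: ["b3", "b4", "b6", "b7", "b8", "b9"]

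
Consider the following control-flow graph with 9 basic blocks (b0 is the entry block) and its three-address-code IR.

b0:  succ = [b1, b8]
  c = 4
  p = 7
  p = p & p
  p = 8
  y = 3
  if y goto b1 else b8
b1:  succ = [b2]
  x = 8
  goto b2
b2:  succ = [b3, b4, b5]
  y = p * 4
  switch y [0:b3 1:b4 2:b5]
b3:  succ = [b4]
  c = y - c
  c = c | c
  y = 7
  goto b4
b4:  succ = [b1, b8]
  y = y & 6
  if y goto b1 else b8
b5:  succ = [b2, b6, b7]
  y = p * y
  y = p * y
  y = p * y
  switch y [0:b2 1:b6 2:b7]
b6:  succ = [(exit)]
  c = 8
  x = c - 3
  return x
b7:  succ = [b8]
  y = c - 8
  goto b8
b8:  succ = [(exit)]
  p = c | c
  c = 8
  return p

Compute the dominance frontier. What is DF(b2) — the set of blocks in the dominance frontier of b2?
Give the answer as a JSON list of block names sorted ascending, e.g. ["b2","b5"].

idom tree: b1←b0 b2←b1 b3←b2 b4←b2 b5←b2 b6←b5 b7←b5 b8←b0
Dom∩ at merges:
  b1: preds {b0,b4}: {b0} ∩ {b0,b1,b2,b4} = {b0}; idom=b0
  b2: preds {b1,b5}: {b0,b1} ∩ {b0,b1,b2,b5} = {b0,b1}; idom=b1
  b4: preds {b2,b3}: {b0,b1,b2} ∩ {b0,b1,b2,b3} = {b0,b1,b2}; idom=b2
  b8: preds {b0,b4,b7}: {b0} ∩ {b0,b1,b2,b4} ∩ {b0,b1,b2,b5,b7} = {b0}; idom=b0

Frontier:
  b1←b0: walk · to b0
  b1←b4: walk b4→b2→b1 to b0
  b2←b1: walk · to b1
  b2←b5: walk b5→b2 to b1
  b4←b2: walk · to b2
  b4←b3: walk b3 to b2
  b8←b0: walk · to b0
  b8←b4: walk b4→b2→b1 to b0
  b8←b7: walk b7→b5→b2→b1 to b0
  DF(b0)=∅
  DF(b1)={b1,b8}
  DF(b2)={b1,b2,b8}
  DF(b3)={b4}
  DF(b4)={b1,b8}
  DF(b5)={b2,b8}
  DF(b6)=∅
  DF(b7)={b8}
  DF(b8)=∅

DF(b2) = ["b1", "b2", "b8"]

Answer: ["b1", "b2", "b8"]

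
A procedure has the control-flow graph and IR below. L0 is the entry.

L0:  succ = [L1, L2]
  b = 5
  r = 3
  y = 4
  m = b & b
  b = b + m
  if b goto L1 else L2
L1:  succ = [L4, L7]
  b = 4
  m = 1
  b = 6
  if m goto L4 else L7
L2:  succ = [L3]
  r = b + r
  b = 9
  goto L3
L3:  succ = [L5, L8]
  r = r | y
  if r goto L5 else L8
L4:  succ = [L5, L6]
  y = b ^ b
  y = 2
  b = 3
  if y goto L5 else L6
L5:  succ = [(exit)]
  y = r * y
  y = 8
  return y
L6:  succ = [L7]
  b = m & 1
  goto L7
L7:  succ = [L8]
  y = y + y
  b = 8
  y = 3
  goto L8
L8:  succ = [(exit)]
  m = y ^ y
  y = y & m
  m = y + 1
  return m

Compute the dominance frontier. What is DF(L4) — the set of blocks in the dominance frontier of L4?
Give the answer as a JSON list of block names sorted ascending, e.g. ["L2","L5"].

idom tree: L1←L0 L2←L0 L3←L2 L4←L1 L5←L0 L6←L4 L7←L1 L8←L0
Dom at joins:
  L5: preds {L3,L4}: {L0,L2,L3} ∩ {L0,L1,L4} = {L0}; idom=L0
  L7: preds {L1,L6}: {L0,L1} ∩ {L0,L1,L4,L6} = {L0,L1}; idom=L1
  L8: preds {L3,L7}: {L0,L2,L3} ∩ {L0,L1,L7} = {L0}; idom=L0

DF walk-up:
  join L5 pred L3: L3→L2 stop@L0
  join L5 pred L4: L4→L1 stop@L0
  join L7 pred L1: · stop@L1
  join L7 pred L6: L6→L4 stop@L1
  join L8 pred L3: L3→L2 stop@L0
  join L8 pred L7: L7→L1 stop@L0
  DF(L0)=∅
  DF(L1)={L5,L8}
  DF(L2)={L5,L8}
  DF(L3)={L5,L8}
  DF(L4)={L5,L7}
  DF(L5)=∅
  DF(L6)={L7}
  DF(L7)={L8}
  DF(L8)=∅

DF(L4) = ["L5", "L7"]

Answer: ["L5", "L7"]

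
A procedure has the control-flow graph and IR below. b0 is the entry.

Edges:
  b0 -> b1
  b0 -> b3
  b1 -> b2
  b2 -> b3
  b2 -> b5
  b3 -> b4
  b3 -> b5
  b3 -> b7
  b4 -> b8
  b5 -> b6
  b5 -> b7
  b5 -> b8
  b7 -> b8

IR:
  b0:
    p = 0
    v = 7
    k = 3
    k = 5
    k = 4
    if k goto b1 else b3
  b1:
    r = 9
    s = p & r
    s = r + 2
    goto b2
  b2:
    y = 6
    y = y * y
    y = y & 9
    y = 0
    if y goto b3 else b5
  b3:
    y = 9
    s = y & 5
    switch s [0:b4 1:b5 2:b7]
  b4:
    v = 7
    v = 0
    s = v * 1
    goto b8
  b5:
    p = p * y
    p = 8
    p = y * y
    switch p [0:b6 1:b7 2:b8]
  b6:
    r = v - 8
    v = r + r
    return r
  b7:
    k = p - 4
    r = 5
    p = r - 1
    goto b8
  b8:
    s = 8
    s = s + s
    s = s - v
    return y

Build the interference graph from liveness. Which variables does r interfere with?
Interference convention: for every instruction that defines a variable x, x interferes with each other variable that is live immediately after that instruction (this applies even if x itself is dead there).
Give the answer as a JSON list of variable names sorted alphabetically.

Answer: ["p", "s", "v", "y"]

Analysis:
Block summaries:
  b0: {k,p,v} / ∅
  b1: {r,s} / {p}
  b2: {y} / ∅
  b3: {s,y} / ∅
  b4: {s,v} / ∅
  b5: {p} / {p,y}
  b6: {r,v} / {v}
  b7: {k,p,r} / {p}
  b8: {s} / {v,y}

Backward fixpoint:
  b0 li=∅ lo={p,v}
  b1 li={p,v} lo={p,v}
  b2 li={p,v} lo={p,v,y}
  b3 li={p,v} lo={p,v,y}
  b4 li={y} lo={v,y}
  b5 li={p,v,y} lo={p,v,y}
  b6 li={v} lo=∅
  b7 li={p,v,y} lo={v,y}
  b8 li={v,y} lo=∅

Conflict graph:
  k↔{p,v,y}
  p↔{k,r,s,v,y}
  r↔{p,s,v,y}
  s↔{p,r,v,y}
  v↔{k,p,r,s,y}
  y↔{k,p,r,s,v}

N(r) = ["p", "s", "v", "y"]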